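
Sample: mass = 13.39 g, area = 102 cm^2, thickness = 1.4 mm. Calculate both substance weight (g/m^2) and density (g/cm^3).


SW = 13.39 / 102 x 10000 = 1312.7 g/m^2
Volume = 102 x 1.4 / 10 = 14.28 cm^3
Density = 13.39 / 14.28 = 0.938 g/cm^3


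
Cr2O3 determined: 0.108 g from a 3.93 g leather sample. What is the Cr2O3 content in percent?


2.75%


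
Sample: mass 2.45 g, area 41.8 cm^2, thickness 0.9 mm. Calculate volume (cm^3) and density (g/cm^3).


Thickness in cm = 0.9 / 10 = 0.09 cm
Volume = 41.8 x 0.09 = 3.762 cm^3
Density = 2.45 / 3.762 = 0.651 g/cm^3


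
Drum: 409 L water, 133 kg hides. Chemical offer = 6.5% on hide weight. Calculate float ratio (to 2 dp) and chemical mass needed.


Float ratio = 3.08
Chemical needed = 8.645 kg


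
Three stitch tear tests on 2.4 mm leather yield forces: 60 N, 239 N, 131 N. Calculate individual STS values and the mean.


STS1 = 25.0 N/mm
STS2 = 99.6 N/mm
STS3 = 54.6 N/mm
Mean = 59.7 N/mm

STS1 = 60 / 2.4 = 25.0 N/mm
STS2 = 239 / 2.4 = 99.6 N/mm
STS3 = 131 / 2.4 = 54.6 N/mm
Mean = (25.0 + 99.6 + 54.6) / 3 = 59.7 N/mm


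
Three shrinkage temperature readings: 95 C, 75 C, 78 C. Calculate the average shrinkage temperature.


Average = (95 + 75 + 78) / 3
Average = 248 / 3 = 82.7 C


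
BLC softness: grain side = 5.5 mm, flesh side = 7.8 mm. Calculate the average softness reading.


Average = (5.5 + 7.8) / 2
Average = 6.65 mm


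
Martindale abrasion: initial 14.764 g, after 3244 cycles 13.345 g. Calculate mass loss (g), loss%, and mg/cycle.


Loss = 14.764 - 13.345 = 1.419 g
Loss% = 1.419 / 14.764 x 100 = 9.61%
Rate = 1.419 / 3244 x 1000 = 0.437 mg/cycle


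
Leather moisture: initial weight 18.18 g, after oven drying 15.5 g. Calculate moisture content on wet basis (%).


Moisture = 18.18 - 15.5 = 2.68 g
MC = 2.68 / 18.18 x 100 = 14.7%


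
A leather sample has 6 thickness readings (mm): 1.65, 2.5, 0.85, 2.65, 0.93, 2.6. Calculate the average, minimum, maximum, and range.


Average = 1.86 mm
Min = 0.85 mm
Max = 2.65 mm
Range = 1.80 mm

Sum = 11.18
Average = 11.18 / 6 = 1.86 mm
Minimum = 0.85 mm
Maximum = 2.65 mm
Range = 2.65 - 0.85 = 1.80 mm


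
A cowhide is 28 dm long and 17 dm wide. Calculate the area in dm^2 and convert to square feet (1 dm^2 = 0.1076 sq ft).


476 dm^2
51.22 sq ft

Area = 28 x 17 = 476 dm^2
Conversion: 476 x 0.1076 = 51.22 sq ft


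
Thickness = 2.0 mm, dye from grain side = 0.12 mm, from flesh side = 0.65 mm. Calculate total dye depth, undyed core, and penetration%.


Total dyed = 0.12 + 0.65 = 0.77 mm
Undyed core = 2.0 - 0.77 = 1.23 mm
Penetration = 0.77 / 2.0 x 100 = 38.5%


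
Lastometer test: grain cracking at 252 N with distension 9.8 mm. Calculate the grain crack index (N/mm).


Grain crack index = force / distension
Index = 252 / 9.8 = 25.7 N/mm


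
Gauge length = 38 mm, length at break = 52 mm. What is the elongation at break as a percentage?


Extension = 52 - 38 = 14 mm
Elongation = 14 / 38 x 100 = 36.8%


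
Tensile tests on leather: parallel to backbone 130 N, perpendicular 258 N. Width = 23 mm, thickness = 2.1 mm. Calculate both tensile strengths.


Area = 23 x 2.1 = 48.3 mm^2
TS (parallel) = 130 / 48.3 = 2.69 N/mm^2
TS (perpendicular) = 258 / 48.3 = 5.34 N/mm^2


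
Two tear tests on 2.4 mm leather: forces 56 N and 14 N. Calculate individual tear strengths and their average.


Tear 1 = 23.3 N/mm
Tear 2 = 5.8 N/mm
Average = 14.6 N/mm

Tear 1 = 56 / 2.4 = 23.3 N/mm
Tear 2 = 14 / 2.4 = 5.8 N/mm
Average = (23.3 + 5.8) / 2 = 14.6 N/mm


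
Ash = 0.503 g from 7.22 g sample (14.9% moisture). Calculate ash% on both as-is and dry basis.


As-is ash% = 0.503 / 7.22 x 100 = 6.97%
Dry mass = 7.22 x (100 - 14.9) / 100 = 6.14422 g
Dry-basis ash% = 0.503 / 6.14422 x 100 = 8.19%


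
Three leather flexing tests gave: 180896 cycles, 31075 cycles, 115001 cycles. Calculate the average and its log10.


Average = 108991 cycles
log10 = 5.04

Average = (180896 + 31075 + 115001) / 3 = 108991 cycles
log10(108991) = 5.04


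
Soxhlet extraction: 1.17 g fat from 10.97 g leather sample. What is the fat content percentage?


Fat content = 1.17 / 10.97 x 100
Fat = 10.7%


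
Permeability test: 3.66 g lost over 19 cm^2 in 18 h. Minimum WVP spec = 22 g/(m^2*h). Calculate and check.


WVP = 3.66 / (19 x 18) x 10000 = 107.02 g/(m^2*h)
Minimum: 22 g/(m^2*h)
Meets spec: Yes


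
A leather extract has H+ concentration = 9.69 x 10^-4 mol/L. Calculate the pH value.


pH = -log10[H+]
pH = -log10(9.69 x 10^-4) = 3.01


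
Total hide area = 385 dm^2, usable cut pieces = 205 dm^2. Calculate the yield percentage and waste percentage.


Yield = 53.2%
Waste = 46.8%


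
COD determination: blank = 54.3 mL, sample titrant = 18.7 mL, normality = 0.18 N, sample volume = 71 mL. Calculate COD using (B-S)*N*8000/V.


722.0 mg/L

COD = (54.3 - 18.7) x 0.18 x 8000 / 71
COD = 35.6 x 0.18 x 8000 / 71
COD = 722.0 mg/L


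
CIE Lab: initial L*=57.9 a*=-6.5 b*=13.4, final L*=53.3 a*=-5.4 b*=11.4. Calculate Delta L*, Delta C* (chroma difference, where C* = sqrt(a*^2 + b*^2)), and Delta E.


Delta L* = 53.3 - 57.9 = -4.6
C1* = sqrt((-6.5)^2 + (13.4)^2) = 14.893
C2* = sqrt((-5.4)^2 + (11.4)^2) = 12.614
Delta C* = 12.614 - 14.893 = -2.28
Delta E = sqrt((-4.6)^2 + (1.1)^2 + (-2.0)^2) = 5.14


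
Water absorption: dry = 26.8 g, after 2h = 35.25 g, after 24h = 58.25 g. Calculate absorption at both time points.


2h absorption = 31.5%
24h absorption = 117.4%

WA (2h) = (35.25 - 26.8) / 26.8 x 100 = 31.5%
WA (24h) = (58.25 - 26.8) / 26.8 x 100 = 117.4%


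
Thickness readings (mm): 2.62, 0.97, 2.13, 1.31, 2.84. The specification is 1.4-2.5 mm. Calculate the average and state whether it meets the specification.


Sum = 9.87
Average = 9.87 / 5 = 1.97 mm
Specification range: 1.4 to 2.5 mm
Within spec: Yes


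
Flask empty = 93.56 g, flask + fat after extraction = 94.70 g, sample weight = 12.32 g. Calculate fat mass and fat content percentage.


Fat mass = 94.70 - 93.56 = 1.14 g
Fat% = 1.14 / 12.32 x 100 = 9.3%


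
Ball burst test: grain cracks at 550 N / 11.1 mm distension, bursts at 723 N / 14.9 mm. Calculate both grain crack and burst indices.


Crack index = 550 / 11.1 = 49.5 N/mm
Burst index = 723 / 14.9 = 48.5 N/mm


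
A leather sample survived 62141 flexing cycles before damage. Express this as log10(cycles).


log10(62141) = 4.79


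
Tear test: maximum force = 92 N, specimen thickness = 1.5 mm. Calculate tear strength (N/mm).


Tear strength = force / thickness
Tear = 92 / 1.5 = 61.3 N/mm


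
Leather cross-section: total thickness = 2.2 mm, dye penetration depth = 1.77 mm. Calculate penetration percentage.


80.5%

Penetration% = 1.77 / 2.2 x 100
Penetration = 80.5%


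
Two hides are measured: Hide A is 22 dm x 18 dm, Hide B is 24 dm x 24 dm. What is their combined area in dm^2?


972 dm^2


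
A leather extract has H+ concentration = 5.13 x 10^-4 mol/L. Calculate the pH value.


pH = -log10[H+]
pH = -log10(5.13 x 10^-4) = 3.29


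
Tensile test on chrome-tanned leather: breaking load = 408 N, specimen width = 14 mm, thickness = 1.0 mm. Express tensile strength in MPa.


Cross-section = 14 x 1.0 = 14.0 mm^2
TS = 408 / 14.0 = 29.14 MPa
(1 N/mm^2 = 1 MPa)


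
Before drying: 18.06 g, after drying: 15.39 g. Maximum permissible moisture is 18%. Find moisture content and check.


MC = (18.06 - 15.39) / 18.06 x 100 = 14.8%
Maximum: 18%
Acceptable: Yes


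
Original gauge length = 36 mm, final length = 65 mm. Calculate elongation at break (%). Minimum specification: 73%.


Extension = 65 - 36 = 29 mm
Elongation = 29 / 36 x 100 = 80.6%
Minimum required: 73%
Meets specification: Yes


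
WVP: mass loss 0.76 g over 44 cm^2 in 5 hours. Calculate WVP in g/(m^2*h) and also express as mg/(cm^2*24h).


WVP = 0.76 / (44 x 5) x 10000 = 34.55 g/(m^2*h)
Mass loss in mg = 0.76 x 1000 = 760 mg
Per cm^2 per 24h in mg: 760 x 24 / (44 x 5) = 18240 / 220 = 82.91 mg/(cm^2*24h)


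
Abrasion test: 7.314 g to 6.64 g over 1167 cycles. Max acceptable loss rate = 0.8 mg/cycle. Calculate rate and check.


Loss = 7.314 - 6.64 = 0.674 g
Rate = 0.674 g / 1167 cycles x 1000 = 0.578 mg/cycle
Max = 0.8 mg/cycle
Passes: Yes


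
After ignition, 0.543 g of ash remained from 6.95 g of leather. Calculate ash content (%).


7.81%

Ash% = 0.543 / 6.95 x 100
Ash% = 7.81%


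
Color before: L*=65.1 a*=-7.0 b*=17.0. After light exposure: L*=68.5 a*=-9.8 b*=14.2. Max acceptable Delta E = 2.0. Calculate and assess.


Delta E = 5.22
Passes: No


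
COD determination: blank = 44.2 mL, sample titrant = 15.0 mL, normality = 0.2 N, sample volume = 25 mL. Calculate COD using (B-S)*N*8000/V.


COD = (44.2 - 15.0) x 0.2 x 8000 / 25
COD = 29.2 x 0.2 x 8000 / 25
COD = 1868.8 mg/L


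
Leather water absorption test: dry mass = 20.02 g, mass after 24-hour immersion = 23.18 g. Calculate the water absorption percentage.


Water absorbed = 23.18 - 20.02 = 3.16 g
WA% = 3.16 / 20.02 x 100 = 15.8%


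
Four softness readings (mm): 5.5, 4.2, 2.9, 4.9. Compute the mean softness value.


Sum = 5.5 + 4.2 + 2.9 + 4.9
Mean = 17.5 / 4 = 4.38 mm


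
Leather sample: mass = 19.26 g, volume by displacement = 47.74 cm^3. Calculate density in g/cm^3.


0.403 g/cm^3

Density = mass / volume
Density = 19.26 / 47.74 = 0.403 g/cm^3


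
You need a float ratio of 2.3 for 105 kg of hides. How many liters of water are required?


Water = hide weight x target ratio
Water = 105 x 2.3 = 241.5 L


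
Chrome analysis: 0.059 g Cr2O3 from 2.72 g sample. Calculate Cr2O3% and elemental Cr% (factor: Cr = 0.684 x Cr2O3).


Cr2O3 = 2.17%
Cr = 1.48%

Cr2O3% = 0.059 / 2.72 x 100 = 2.17%
Cr% = 2.17 x 0.684 = 1.48%


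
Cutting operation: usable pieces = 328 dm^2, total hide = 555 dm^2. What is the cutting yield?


Yield = usable / total x 100
Yield = 328 / 555 x 100 = 59.1%


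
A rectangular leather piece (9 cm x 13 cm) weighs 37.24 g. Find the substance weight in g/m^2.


3182.9 g/m^2

Area = 9 x 13 = 117 cm^2
SW = 37.24 / 117 x 10000 = 3182.9 g/m^2


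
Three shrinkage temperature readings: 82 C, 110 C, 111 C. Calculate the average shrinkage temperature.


Average = (82 + 110 + 111) / 3
Average = 303 / 3 = 101.0 C


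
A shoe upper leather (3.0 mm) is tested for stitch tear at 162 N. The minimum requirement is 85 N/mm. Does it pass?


STS = 162 / 3.0 = 54.0 N/mm
Minimum required: 85 N/mm
Passes: No


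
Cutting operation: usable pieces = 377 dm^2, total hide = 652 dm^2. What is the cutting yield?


57.8%


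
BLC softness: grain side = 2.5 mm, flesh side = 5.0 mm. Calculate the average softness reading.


3.75 mm

Average = (2.5 + 5.0) / 2
Average = 3.75 mm


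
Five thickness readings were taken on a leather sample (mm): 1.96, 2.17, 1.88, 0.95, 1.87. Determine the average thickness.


1.77 mm

Sum = 1.96 + 2.17 + 1.88 + 0.95 + 1.87 = 8.83
Average = 8.83 / 5 = 1.77 mm


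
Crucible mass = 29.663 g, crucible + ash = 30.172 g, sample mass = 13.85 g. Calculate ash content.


Ash mass = 0.509 g
Ash content = 3.68%

Ash mass = 30.172 - 29.663 = 0.509 g
Ash% = 0.509 / 13.85 x 100 = 3.68%


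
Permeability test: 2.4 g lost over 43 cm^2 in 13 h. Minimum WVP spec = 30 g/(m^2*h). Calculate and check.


WVP = 42.93 g/(m^2*h)
Meets specification: Yes

WVP = 2.4 / (43 x 13) x 10000 = 42.93 g/(m^2*h)
Minimum: 30 g/(m^2*h)
Meets spec: Yes


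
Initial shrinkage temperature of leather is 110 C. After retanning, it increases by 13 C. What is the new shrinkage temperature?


123 C

New Ts = 110 + 13 = 123 C


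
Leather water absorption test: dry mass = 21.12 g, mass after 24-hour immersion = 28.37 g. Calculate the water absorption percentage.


34.3%

Water absorbed = 28.37 - 21.12 = 7.25 g
WA% = 7.25 / 21.12 x 100 = 34.3%


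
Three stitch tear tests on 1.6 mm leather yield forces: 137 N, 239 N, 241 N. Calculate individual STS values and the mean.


STS1 = 85.6 N/mm
STS2 = 149.4 N/mm
STS3 = 150.6 N/mm
Mean = 128.5 N/mm


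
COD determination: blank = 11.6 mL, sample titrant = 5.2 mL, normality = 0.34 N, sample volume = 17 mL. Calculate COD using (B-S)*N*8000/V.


1024.0 mg/L


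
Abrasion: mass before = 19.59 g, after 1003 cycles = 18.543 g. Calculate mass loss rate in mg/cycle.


1.044 mg/cycle

Mass loss = 19.59 - 18.543 = 1.047 g
Rate = 1.047 / 1003 x 1000 = 1.044 mg/cycle


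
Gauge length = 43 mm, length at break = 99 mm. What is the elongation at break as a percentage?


Extension = 99 - 43 = 56 mm
Elongation = 56 / 43 x 100 = 130.2%


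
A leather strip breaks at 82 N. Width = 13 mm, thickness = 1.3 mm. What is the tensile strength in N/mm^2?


4.85 N/mm^2

Cross-sectional area = 13 x 1.3 = 16.9 mm^2
Tensile strength = 82 / 16.9 = 4.85 N/mm^2


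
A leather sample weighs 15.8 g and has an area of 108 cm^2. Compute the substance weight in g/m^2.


Substance weight = mass / area x 10000
SW = 15.8 / 108 x 10000
SW = 1463.0 g/m^2


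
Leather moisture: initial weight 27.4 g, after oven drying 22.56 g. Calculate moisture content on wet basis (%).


Moisture = 27.4 - 22.56 = 4.84 g
MC = 4.84 / 27.4 x 100 = 17.7%


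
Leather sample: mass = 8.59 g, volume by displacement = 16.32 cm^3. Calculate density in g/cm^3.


0.526 g/cm^3

Density = mass / volume
Density = 8.59 / 16.32 = 0.526 g/cm^3


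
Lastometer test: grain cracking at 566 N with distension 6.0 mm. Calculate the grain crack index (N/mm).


Grain crack index = force / distension
Index = 566 / 6.0 = 94.3 N/mm


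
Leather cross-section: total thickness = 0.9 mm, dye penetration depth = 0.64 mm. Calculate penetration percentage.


Penetration% = 0.64 / 0.9 x 100
Penetration = 71.1%


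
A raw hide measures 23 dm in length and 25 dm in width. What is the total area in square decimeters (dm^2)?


Area = length x width
Area = 23 x 25 = 575 dm^2


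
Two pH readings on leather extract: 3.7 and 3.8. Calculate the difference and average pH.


Difference = |3.7 - 3.8| = 0.1
Average = (3.7 + 3.8) / 2 = 3.75


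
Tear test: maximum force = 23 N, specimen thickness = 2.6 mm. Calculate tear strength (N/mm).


Tear strength = force / thickness
Tear = 23 / 2.6 = 8.8 N/mm


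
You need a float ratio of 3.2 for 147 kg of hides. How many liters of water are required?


Water = hide weight x target ratio
Water = 147 x 3.2 = 470.4 L


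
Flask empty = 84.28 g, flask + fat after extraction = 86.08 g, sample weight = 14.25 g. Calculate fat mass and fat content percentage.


Fat mass = 1.80 g
Fat content = 12.6%


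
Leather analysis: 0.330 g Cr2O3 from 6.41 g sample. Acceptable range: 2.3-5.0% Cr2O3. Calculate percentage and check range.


Cr2O3 = 5.15%
Within range: No


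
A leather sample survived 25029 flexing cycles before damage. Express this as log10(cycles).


4.40


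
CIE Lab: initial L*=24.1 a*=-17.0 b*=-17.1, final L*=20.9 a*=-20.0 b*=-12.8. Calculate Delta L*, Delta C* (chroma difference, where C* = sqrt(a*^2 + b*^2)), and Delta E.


Delta L* = -3.2
Delta C* = -0.37
Delta E = 6.14

Delta L* = 20.9 - 24.1 = -3.2
C1* = sqrt((-17.0)^2 + (-17.1)^2) = 24.112
C2* = sqrt((-20.0)^2 + (-12.8)^2) = 23.745
Delta C* = 23.745 - 24.112 = -0.37
Delta E = sqrt((-3.2)^2 + (-3.0)^2 + (4.3)^2) = 6.14


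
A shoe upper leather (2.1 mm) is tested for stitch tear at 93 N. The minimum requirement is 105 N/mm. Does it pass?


STS = 93 / 2.1 = 44.3 N/mm
Minimum required: 105 N/mm
Passes: No


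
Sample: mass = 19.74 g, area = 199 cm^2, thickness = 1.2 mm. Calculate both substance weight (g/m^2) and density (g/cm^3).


SW = 19.74 / 199 x 10000 = 992.0 g/m^2
Volume = 199 x 1.2 / 10 = 23.88 cm^3
Density = 19.74 / 23.88 = 0.827 g/cm^3


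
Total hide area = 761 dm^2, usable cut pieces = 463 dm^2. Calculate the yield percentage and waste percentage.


Yield = 463 / 761 x 100 = 60.8%
Waste = 761 - 463 = 298 dm^2
Waste% = 100 - 60.8 = 39.2%


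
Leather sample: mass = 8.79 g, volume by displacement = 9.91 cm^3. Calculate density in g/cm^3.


Density = mass / volume
Density = 8.79 / 9.91 = 0.887 g/cm^3


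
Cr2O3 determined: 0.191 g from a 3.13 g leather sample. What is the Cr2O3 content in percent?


Cr2O3% = 0.191 / 3.13 x 100
Cr2O3% = 6.10%


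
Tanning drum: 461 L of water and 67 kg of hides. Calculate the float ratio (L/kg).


6.9

Float ratio = water / hide weight
Ratio = 461 / 67 = 6.9


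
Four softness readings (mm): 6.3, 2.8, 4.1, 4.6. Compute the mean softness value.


4.45 mm


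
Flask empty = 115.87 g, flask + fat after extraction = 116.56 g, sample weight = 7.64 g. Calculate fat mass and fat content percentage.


Fat mass = 0.69 g
Fat content = 9.0%


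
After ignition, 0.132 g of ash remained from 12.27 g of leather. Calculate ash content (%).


1.08%

Ash% = 0.132 / 12.27 x 100
Ash% = 1.08%


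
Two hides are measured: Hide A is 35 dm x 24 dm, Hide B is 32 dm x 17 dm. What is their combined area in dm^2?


1384 dm^2


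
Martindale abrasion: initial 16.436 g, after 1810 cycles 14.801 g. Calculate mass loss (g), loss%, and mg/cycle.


Mass loss = 1.635 g
Loss = 9.95%
Rate = 0.903 mg/cycle


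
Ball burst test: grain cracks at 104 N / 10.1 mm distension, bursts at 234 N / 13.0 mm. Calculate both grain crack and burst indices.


Crack index = 104 / 10.1 = 10.3 N/mm
Burst index = 234 / 13.0 = 18.0 N/mm


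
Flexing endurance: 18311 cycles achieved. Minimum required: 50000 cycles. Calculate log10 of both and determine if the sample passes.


Achieved: log10 = 4.26
Required: log10 = 4.70
Passes: No

log10(18311) = 4.26
log10(50000) = 4.70
Passes: No


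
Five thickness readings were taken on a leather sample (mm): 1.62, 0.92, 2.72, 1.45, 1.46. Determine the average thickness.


1.63 mm


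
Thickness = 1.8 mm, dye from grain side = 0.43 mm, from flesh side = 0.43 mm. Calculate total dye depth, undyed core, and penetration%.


Total dyed = 0.43 + 0.43 = 0.86 mm
Undyed core = 1.8 - 0.86 = 0.94 mm
Penetration = 0.86 / 1.8 x 100 = 47.8%


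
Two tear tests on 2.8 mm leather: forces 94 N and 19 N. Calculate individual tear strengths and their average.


Tear 1 = 94 / 2.8 = 33.6 N/mm
Tear 2 = 19 / 2.8 = 6.8 N/mm
Average = (33.6 + 6.8) / 2 = 20.2 N/mm


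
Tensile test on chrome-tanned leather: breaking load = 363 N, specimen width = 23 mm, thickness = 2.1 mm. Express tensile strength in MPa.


7.52 MPa

Cross-section = 23 x 2.1 = 48.3 mm^2
TS = 363 / 48.3 = 7.52 MPa
(1 N/mm^2 = 1 MPa)


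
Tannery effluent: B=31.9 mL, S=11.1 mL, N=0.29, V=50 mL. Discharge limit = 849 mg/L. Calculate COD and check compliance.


COD = (31.9 - 11.1) x 0.29 x 8000 / 50 = 965.1 mg/L
Limit: 849 mg/L
Compliant: No


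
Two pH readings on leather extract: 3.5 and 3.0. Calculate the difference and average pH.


Difference = |3.5 - 3.0| = 0.5
Average = (3.5 + 3.0) / 2 = 3.25


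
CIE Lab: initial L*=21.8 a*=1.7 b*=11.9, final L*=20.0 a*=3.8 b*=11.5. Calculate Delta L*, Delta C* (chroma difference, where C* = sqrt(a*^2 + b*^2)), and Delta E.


Delta L* = 20.0 - 21.8 = -1.8
C1* = sqrt((1.7)^2 + (11.9)^2) = 12.021
C2* = sqrt((3.8)^2 + (11.5)^2) = 12.112
Delta C* = 12.112 - 12.021 = 0.09
Delta E = sqrt((-1.8)^2 + (2.1)^2 + (-0.4)^2) = 2.79


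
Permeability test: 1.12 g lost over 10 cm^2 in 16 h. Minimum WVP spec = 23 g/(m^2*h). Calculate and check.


WVP = 70.00 g/(m^2*h)
Meets specification: Yes

WVP = 1.12 / (10 x 16) x 10000 = 70.00 g/(m^2*h)
Minimum: 23 g/(m^2*h)
Meets spec: Yes


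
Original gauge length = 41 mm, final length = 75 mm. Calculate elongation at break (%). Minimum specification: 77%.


Extension = 75 - 41 = 34 mm
Elongation = 34 / 41 x 100 = 82.9%
Minimum required: 77%
Meets specification: Yes


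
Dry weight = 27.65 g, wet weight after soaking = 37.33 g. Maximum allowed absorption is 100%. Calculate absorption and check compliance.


Absorption = 35.0%
Compliant: Yes

WA = (37.33 - 27.65) / 27.65 x 100 = 35.0%
Maximum allowed: 100%
Compliant: Yes


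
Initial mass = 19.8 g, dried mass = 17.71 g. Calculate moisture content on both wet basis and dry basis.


Wet basis = 10.6%
Dry basis = 11.8%

Moisture lost = 19.8 - 17.71 = 2.09 g
Wet basis MC = 2.09 / 19.8 x 100 = 10.6%
Dry basis MC = 2.09 / 17.71 x 100 = 11.8%


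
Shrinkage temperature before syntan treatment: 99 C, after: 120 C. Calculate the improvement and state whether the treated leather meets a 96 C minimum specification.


Improvement = 120 - 99 = 21 C
Spec check: 120 C >= 96 C? Yes


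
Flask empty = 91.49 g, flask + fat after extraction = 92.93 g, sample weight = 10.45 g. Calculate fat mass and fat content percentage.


Fat mass = 92.93 - 91.49 = 1.44 g
Fat% = 1.44 / 10.45 x 100 = 13.8%


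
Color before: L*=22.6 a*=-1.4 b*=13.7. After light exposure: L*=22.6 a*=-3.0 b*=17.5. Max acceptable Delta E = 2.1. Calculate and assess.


dL = 0.0, da = -1.6, db = 3.8
dE = sqrt((0.0)^2 + (-1.6)^2 + (3.8)^2) = 4.12
Max = 2.1
Passes: No


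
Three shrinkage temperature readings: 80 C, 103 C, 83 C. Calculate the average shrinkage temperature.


88.7 C

Average = (80 + 103 + 83) / 3
Average = 266 / 3 = 88.7 C


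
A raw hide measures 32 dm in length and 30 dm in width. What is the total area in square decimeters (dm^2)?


960 dm^2

Area = length x width
Area = 32 x 30 = 960 dm^2


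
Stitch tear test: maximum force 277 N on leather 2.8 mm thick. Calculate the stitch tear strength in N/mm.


Stitch tear strength = force / thickness
STS = 277 / 2.8 = 98.9 N/mm


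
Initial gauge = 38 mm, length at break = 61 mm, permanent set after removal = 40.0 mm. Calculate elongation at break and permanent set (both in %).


Elongation at break = 60.5%
Permanent set = 5.3%

Elongation at break = (61 - 38) / 38 x 100 = 60.5%
Permanent set = (40.0 - 38) / 38 x 100 = 5.3%


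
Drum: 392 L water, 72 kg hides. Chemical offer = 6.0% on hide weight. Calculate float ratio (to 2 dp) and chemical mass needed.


Float ratio = 392 / 72 = 5.44
Chemical = 72 x 6.0 / 100 = 4.32 kg


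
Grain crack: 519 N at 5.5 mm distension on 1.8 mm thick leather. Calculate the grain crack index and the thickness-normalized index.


Crack index = 94.4 N/mm
Normalized index = 52.4 N/mm per mm

Crack index = 519 / 5.5 = 94.4 N/mm
Normalized = 94.4 / 1.8 = 52.4 N/mm per mm


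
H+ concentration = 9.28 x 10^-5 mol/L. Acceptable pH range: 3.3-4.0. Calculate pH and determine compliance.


pH = 4.03
Compliant: No


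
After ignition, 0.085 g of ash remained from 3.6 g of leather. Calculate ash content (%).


2.36%

Ash% = 0.085 / 3.6 x 100
Ash% = 2.36%


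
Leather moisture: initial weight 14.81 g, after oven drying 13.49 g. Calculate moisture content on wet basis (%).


Moisture = 14.81 - 13.49 = 1.32 g
MC = 1.32 / 14.81 x 100 = 8.9%


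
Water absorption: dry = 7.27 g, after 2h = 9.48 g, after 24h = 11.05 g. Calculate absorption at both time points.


2h absorption = 30.4%
24h absorption = 52.0%


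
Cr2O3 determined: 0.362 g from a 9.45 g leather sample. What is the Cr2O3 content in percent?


Cr2O3% = 0.362 / 9.45 x 100
Cr2O3% = 3.83%


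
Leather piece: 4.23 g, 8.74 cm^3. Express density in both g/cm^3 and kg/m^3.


Density = 4.23 / 8.74 = 0.484 g/cm^3
Convert: 0.484 x 1000 = 484 kg/m^3


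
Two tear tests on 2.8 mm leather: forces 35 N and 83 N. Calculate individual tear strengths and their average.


Tear 1 = 35 / 2.8 = 12.5 N/mm
Tear 2 = 83 / 2.8 = 29.6 N/mm
Average = (12.5 + 29.6) / 2 = 21.1 N/mm


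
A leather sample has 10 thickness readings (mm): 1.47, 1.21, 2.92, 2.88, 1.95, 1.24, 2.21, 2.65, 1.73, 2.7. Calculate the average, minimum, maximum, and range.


Sum = 20.96
Average = 20.96 / 10 = 2.10 mm
Minimum = 1.21 mm
Maximum = 2.92 mm
Range = 2.92 - 1.21 = 1.71 mm


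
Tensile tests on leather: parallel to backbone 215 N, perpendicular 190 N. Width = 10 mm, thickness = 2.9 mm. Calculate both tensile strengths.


Parallel = 7.41 N/mm^2
Perpendicular = 6.55 N/mm^2


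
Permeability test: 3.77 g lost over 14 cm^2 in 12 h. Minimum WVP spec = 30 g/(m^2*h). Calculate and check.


WVP = 3.77 / (14 x 12) x 10000 = 224.40 g/(m^2*h)
Minimum: 30 g/(m^2*h)
Meets spec: Yes


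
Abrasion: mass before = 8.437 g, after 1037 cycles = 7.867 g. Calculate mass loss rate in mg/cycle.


0.550 mg/cycle


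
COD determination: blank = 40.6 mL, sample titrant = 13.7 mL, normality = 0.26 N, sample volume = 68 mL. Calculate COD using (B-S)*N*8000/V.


COD = (40.6 - 13.7) x 0.26 x 8000 / 68
COD = 26.9 x 0.26 x 8000 / 68
COD = 822.8 mg/L


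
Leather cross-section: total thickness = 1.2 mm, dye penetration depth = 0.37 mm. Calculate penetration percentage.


30.8%


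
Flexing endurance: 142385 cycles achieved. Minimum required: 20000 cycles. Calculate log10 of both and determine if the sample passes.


Achieved: log10 = 5.15
Required: log10 = 4.30
Passes: Yes


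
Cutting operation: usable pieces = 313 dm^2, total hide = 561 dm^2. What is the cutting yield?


55.8%


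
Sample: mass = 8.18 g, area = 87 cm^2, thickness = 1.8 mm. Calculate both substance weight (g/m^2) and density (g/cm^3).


SW = 8.18 / 87 x 10000 = 940.2 g/m^2
Volume = 87 x 1.8 / 10 = 15.66 cm^3
Density = 8.18 / 15.66 = 0.522 g/cm^3


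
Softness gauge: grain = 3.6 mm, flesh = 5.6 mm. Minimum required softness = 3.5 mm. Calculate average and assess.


Average = (3.6 + 5.6) / 2 = 4.60 mm
Minimum = 3.5 mm
Meets requirement: Yes


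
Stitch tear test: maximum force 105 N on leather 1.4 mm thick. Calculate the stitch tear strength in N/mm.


Stitch tear strength = force / thickness
STS = 105 / 1.4 = 75.0 N/mm


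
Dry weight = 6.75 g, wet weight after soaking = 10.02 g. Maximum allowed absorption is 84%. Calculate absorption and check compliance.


Absorption = 48.4%
Compliant: Yes


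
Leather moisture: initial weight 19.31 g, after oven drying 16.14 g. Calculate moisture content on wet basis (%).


Moisture = 19.31 - 16.14 = 3.17 g
MC = 3.17 / 19.31 x 100 = 16.4%


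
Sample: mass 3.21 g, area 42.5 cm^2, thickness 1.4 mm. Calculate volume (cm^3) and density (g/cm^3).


Thickness in cm = 1.4 / 10 = 0.14 cm
Volume = 42.5 x 0.14 = 5.950 cm^3
Density = 3.21 / 5.950 = 0.539 g/cm^3


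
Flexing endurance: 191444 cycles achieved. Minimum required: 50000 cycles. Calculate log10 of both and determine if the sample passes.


log10(191444) = 5.28
log10(50000) = 4.70
Passes: Yes


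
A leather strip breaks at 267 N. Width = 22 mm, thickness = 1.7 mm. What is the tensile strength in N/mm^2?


7.14 N/mm^2


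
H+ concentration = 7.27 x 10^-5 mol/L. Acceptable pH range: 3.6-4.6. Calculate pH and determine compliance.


pH = 4.14
Compliant: Yes


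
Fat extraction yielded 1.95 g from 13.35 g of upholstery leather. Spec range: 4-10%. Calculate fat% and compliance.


Fat% = 1.95 / 13.35 x 100 = 14.6%
Spec range: 4-10%
Compliant: No


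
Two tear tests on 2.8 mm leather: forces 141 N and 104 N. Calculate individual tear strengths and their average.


Tear 1 = 141 / 2.8 = 50.4 N/mm
Tear 2 = 104 / 2.8 = 37.1 N/mm
Average = (50.4 + 37.1) / 2 = 43.8 N/mm


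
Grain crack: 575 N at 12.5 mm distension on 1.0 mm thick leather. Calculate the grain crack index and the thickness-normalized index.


Crack index = 46.0 N/mm
Normalized index = 46.0 N/mm per mm

Crack index = 575 / 12.5 = 46.0 N/mm
Normalized = 46.0 / 1.0 = 46.0 N/mm per mm


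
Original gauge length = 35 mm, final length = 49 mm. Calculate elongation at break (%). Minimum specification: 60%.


Extension = 49 - 35 = 14 mm
Elongation = 14 / 35 x 100 = 40.0%
Minimum required: 60%
Meets specification: No


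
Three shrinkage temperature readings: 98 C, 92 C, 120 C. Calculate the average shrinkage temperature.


103.3 C

Average = (98 + 92 + 120) / 3
Average = 310 / 3 = 103.3 C


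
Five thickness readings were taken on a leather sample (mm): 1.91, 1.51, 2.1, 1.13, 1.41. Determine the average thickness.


Sum = 1.91 + 1.51 + 2.1 + 1.13 + 1.41 = 8.06
Average = 8.06 / 5 = 1.61 mm


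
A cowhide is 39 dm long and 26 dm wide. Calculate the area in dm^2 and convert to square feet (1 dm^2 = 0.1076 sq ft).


Area = 39 x 26 = 1014 dm^2
Conversion: 1014 x 0.1076 = 109.11 sq ft


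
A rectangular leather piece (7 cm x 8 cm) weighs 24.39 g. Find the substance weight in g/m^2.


4355.4 g/m^2

Area = 7 x 8 = 56 cm^2
SW = 24.39 / 56 x 10000 = 4355.4 g/m^2


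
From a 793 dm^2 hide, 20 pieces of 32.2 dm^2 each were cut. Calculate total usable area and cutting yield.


Total usable = 20 x 32.2 = 644.0 dm^2
Yield = 644.0 / 793 x 100 = 81.2%


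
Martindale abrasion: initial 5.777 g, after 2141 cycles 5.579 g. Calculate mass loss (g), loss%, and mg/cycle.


Loss = 5.777 - 5.579 = 0.198 g
Loss% = 0.198 / 5.777 x 100 = 3.43%
Rate = 0.198 / 2141 x 1000 = 0.092 mg/cycle


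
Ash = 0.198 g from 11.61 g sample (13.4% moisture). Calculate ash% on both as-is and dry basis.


As-is ash = 1.71%
Dry-basis ash = 1.97%


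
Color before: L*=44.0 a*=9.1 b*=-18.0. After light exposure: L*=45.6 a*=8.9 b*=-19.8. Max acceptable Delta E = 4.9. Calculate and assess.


dL = 1.6, da = -0.2, db = -1.8
dE = sqrt((1.6)^2 + (-0.2)^2 + (-1.8)^2) = 2.42
Max = 4.9
Passes: Yes


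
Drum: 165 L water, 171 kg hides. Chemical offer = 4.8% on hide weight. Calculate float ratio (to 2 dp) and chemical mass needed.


Float ratio = 165 / 171 = 0.96
Chemical = 171 x 4.8 / 100 = 8.208 kg


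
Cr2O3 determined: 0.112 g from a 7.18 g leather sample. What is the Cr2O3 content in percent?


1.56%

Cr2O3% = 0.112 / 7.18 x 100
Cr2O3% = 1.56%


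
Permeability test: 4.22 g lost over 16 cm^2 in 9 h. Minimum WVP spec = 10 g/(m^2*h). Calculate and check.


WVP = 293.06 g/(m^2*h)
Meets specification: Yes

WVP = 4.22 / (16 x 9) x 10000 = 293.06 g/(m^2*h)
Minimum: 10 g/(m^2*h)
Meets spec: Yes


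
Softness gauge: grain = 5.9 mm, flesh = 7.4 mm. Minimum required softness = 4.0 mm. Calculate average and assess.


Average = (5.9 + 7.4) / 2 = 6.65 mm
Minimum = 4.0 mm
Meets requirement: Yes


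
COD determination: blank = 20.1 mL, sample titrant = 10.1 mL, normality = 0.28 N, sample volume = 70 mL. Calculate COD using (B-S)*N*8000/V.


COD = (20.1 - 10.1) x 0.28 x 8000 / 70
COD = 10.0 x 0.28 x 8000 / 70
COD = 320.0 mg/L


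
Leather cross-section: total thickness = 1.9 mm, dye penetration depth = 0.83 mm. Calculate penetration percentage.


Penetration% = 0.83 / 1.9 x 100
Penetration = 43.7%


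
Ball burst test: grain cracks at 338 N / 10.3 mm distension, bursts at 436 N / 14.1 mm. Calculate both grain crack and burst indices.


Crack index = 32.8 N/mm
Burst index = 30.9 N/mm


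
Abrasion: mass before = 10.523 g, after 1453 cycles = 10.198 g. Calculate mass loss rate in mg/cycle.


Mass loss = 10.523 - 10.198 = 0.325 g
Rate = 0.325 / 1453 x 1000 = 0.224 mg/cycle


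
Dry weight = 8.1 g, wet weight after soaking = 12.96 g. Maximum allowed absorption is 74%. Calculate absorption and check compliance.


Absorption = 60.0%
Compliant: Yes

WA = (12.96 - 8.1) / 8.1 x 100 = 60.0%
Maximum allowed: 74%
Compliant: Yes


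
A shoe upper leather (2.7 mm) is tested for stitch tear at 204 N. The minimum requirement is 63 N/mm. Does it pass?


STS = 75.6 N/mm
Passes: Yes


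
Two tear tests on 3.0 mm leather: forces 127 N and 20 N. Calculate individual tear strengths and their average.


Tear 1 = 42.3 N/mm
Tear 2 = 6.7 N/mm
Average = 24.5 N/mm


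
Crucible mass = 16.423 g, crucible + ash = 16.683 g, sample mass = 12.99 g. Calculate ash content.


Ash mass = 16.683 - 16.423 = 0.260 g
Ash% = 0.260 / 12.99 x 100 = 2.00%


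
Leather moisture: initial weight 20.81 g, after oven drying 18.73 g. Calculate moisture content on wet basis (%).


10.0%

Moisture = 20.81 - 18.73 = 2.08 g
MC = 2.08 / 20.81 x 100 = 10.0%


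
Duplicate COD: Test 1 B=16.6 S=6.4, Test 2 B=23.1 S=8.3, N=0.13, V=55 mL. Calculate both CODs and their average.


COD1 = 192.9 mg/L
COD2 = 279.9 mg/L
Average = 236.4 mg/L

COD1 = (16.6 - 6.4) x 0.13 x 8000 / 55 = 192.9 mg/L
COD2 = (23.1 - 8.3) x 0.13 x 8000 / 55 = 279.9 mg/L
Average = (192.9 + 279.9) / 2 = 236.4 mg/L


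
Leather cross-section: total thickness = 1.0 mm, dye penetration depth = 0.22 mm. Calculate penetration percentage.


22.0%


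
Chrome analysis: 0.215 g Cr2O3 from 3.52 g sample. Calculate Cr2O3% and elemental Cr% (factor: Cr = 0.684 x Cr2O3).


Cr2O3% = 0.215 / 3.52 x 100 = 6.11%
Cr% = 6.11 x 0.684 = 4.18%


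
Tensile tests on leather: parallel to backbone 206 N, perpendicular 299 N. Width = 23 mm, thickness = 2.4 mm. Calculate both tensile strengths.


Area = 23 x 2.4 = 55.2 mm^2
TS (parallel) = 206 / 55.2 = 3.73 N/mm^2
TS (perpendicular) = 299 / 55.2 = 5.42 N/mm^2


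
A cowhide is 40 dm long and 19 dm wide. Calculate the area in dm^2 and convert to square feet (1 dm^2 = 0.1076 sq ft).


760 dm^2
81.78 sq ft

Area = 40 x 19 = 760 dm^2
Conversion: 760 x 0.1076 = 81.78 sq ft


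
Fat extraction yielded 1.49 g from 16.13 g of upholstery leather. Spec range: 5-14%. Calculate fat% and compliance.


Fat content = 9.2%
Compliant: Yes

Fat% = 1.49 / 16.13 x 100 = 9.2%
Spec range: 5-14%
Compliant: Yes


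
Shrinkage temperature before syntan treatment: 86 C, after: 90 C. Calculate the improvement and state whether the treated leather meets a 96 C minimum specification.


Improvement = 90 - 86 = 4 C
Spec check: 90 C >= 96 C? No


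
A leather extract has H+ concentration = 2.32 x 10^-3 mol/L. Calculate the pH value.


pH = -log10[H+]
pH = -log10(2.32 x 10^-3) = 2.63


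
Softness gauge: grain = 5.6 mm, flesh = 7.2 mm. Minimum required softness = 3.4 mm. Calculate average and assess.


Average = (5.6 + 7.2) / 2 = 6.40 mm
Minimum = 3.4 mm
Meets requirement: Yes


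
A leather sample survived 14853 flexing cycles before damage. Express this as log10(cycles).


4.17

log10(14853) = 4.17


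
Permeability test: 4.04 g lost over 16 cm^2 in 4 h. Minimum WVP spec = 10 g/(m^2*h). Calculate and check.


WVP = 4.04 / (16 x 4) x 10000 = 631.25 g/(m^2*h)
Minimum: 10 g/(m^2*h)
Meets spec: Yes


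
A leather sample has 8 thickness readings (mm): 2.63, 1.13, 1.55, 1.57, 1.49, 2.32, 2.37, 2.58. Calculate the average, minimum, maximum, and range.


Sum = 15.64
Average = 15.64 / 8 = 1.96 mm
Minimum = 1.13 mm
Maximum = 2.63 mm
Range = 2.63 - 1.13 = 1.50 mm


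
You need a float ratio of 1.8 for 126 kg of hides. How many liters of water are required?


Water = hide weight x target ratio
Water = 126 x 1.8 = 226.8 L


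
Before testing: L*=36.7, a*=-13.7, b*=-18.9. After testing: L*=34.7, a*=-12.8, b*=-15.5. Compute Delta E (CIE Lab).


Delta E = 4.05

dL = 34.7 - 36.7 = -2.0
da = -12.8 - (-13.7) = 0.9
db = -15.5 - (-18.9) = 3.4
dE = sqrt((-2.0)^2 + (0.9)^2 + (3.4)^2) = 4.05


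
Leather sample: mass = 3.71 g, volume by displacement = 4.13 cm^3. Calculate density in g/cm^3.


0.898 g/cm^3


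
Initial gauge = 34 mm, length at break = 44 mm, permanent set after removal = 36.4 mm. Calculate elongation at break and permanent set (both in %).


Elongation at break = 29.4%
Permanent set = 7.1%

Elongation at break = (44 - 34) / 34 x 100 = 29.4%
Permanent set = (36.4 - 34) / 34 x 100 = 7.1%


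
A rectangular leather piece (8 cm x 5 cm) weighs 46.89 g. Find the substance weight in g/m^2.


Area = 8 x 5 = 40 cm^2
SW = 46.89 / 40 x 10000 = 11722.5 g/m^2


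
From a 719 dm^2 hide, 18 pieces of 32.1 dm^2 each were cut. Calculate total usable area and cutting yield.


Total usable = 18 x 32.1 = 577.8 dm^2
Yield = 577.8 / 719 x 100 = 80.4%


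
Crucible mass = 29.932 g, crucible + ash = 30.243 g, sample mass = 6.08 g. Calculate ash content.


Ash mass = 30.243 - 29.932 = 0.311 g
Ash% = 0.311 / 6.08 x 100 = 5.12%


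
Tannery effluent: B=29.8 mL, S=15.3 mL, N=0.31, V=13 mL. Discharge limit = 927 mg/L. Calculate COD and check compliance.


COD = (29.8 - 15.3) x 0.31 x 8000 / 13 = 2766.2 mg/L
Limit: 927 mg/L
Compliant: No


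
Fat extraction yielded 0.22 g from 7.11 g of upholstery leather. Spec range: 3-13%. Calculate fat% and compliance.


Fat% = 0.22 / 7.11 x 100 = 3.1%
Spec range: 3-13%
Compliant: Yes


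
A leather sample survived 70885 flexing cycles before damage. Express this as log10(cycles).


4.85


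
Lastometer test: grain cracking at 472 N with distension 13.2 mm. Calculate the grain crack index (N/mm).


Grain crack index = force / distension
Index = 472 / 13.2 = 35.8 N/mm


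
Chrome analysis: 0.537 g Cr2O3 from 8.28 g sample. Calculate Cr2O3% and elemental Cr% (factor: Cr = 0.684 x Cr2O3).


Cr2O3% = 0.537 / 8.28 x 100 = 6.49%
Cr% = 6.49 x 0.684 = 4.44%


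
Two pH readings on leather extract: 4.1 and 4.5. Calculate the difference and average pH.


Difference = 0.4
Average pH = 4.30

Difference = |4.1 - 4.5| = 0.4
Average = (4.1 + 4.5) / 2 = 4.30


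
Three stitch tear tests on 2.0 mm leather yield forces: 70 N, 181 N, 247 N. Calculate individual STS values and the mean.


STS1 = 35.0 N/mm
STS2 = 90.5 N/mm
STS3 = 123.5 N/mm
Mean = 83.0 N/mm


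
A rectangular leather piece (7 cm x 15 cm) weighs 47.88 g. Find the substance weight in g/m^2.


Area = 7 x 15 = 105 cm^2
SW = 47.88 / 105 x 10000 = 4560.0 g/m^2


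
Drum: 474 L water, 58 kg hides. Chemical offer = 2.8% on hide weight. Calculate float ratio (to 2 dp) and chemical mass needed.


Float ratio = 8.17
Chemical needed = 1.624 kg

Float ratio = 474 / 58 = 8.17
Chemical = 58 x 2.8 / 100 = 1.624 kg


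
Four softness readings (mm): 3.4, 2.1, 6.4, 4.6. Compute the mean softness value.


4.13 mm


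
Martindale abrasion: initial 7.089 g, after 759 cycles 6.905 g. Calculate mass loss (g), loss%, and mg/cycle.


Loss = 7.089 - 6.905 = 0.184 g
Loss% = 0.184 / 7.089 x 100 = 2.60%
Rate = 0.184 / 759 x 1000 = 0.242 mg/cycle


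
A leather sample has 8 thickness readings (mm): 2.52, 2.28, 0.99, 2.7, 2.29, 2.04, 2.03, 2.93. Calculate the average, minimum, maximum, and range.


Sum = 17.78
Average = 17.78 / 8 = 2.22 mm
Minimum = 0.99 mm
Maximum = 2.93 mm
Range = 2.93 - 0.99 = 1.94 mm


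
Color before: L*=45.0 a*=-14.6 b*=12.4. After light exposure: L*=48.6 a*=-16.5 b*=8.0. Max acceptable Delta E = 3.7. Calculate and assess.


Delta E = 5.99
Passes: No

dL = 3.6, da = -1.9, db = -4.4
dE = sqrt((3.6)^2 + (-1.9)^2 + (-4.4)^2) = 5.99
Max = 3.7
Passes: No


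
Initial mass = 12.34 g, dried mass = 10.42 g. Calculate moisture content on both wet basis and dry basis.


Moisture lost = 12.34 - 10.42 = 1.92 g
Wet basis MC = 1.92 / 12.34 x 100 = 15.6%
Dry basis MC = 1.92 / 10.42 x 100 = 18.4%


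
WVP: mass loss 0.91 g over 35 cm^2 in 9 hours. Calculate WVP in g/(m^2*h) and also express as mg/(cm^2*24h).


WVP = 28.89 g/(m^2*h)
Daily rate = 69.33 mg/(cm^2*24h)

WVP = 0.91 / (35 x 9) x 10000 = 28.89 g/(m^2*h)
Mass loss in mg = 0.91 x 1000 = 910 mg
Per cm^2 per 24h in mg: 910 x 24 / (35 x 9) = 21840 / 315 = 69.33 mg/(cm^2*24h)


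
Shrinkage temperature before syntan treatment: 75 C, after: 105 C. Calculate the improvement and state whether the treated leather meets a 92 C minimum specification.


Improvement = 30 C
Meets 92 C spec: Yes

Improvement = 105 - 75 = 30 C
Spec check: 105 C >= 92 C? Yes


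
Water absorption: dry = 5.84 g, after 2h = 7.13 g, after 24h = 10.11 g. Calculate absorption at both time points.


2h absorption = 22.1%
24h absorption = 73.1%

WA (2h) = (7.13 - 5.84) / 5.84 x 100 = 22.1%
WA (24h) = (10.11 - 5.84) / 5.84 x 100 = 73.1%
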